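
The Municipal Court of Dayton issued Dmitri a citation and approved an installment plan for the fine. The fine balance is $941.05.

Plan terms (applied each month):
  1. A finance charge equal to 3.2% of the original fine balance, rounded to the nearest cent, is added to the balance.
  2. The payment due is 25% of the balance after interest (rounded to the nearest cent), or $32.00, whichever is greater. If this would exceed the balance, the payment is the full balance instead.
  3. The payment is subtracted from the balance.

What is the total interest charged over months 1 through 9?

$270.99

Month 1: $941.05 +$30.11 interest = $971.16; pay $242.79 → $728.37
Month 2: $728.37 +$30.11 interest = $758.48; pay $189.62 → $568.86
Month 3: $568.86 +$30.11 interest = $598.97; pay $149.74 → $449.23
Month 4: $449.23 +$30.11 interest = $479.34; pay $119.84 → $359.50
Month 5: $359.50 +$30.11 interest = $389.61; pay $97.40 → $292.21
Month 6: $292.21 +$30.11 interest = $322.32; pay $80.58 → $241.74
Month 7: $241.74 +$30.11 interest = $271.85; pay $67.96 → $203.89
Month 8: $203.89 +$30.11 interest = $234.00; pay $58.50 → $175.50
Month 9: $175.50 +$30.11 interest = $205.61; pay $51.40 → $154.21
Total interest: $30.11 + $30.11 + $30.11 + $30.11 + $30.11 + $30.11 + $30.11 + $30.11 + $30.11 = $270.99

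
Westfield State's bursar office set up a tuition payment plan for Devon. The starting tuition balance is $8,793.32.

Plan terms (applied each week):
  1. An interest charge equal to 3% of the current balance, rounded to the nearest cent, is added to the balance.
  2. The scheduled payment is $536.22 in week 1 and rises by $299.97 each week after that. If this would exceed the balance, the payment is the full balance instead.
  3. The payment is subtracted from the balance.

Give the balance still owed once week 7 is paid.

$81.96

Week 1: opening $8,793.32; interest $263.80 → $9,057.12; payment $536.22; balance $8,520.90
Week 2: opening $8,520.90; interest $255.63 → $8,776.53; payment $836.19; balance $7,940.34
Week 3: opening $7,940.34; interest $238.21 → $8,178.55; payment $1,136.16; balance $7,042.39
Week 4: opening $7,042.39; interest $211.27 → $7,253.66; payment $1,436.13; balance $5,817.53
Week 5: opening $5,817.53; interest $174.53 → $5,992.06; payment $1,736.10; balance $4,255.96
Week 6: opening $4,255.96; interest $127.68 → $4,383.64; payment $2,036.07; balance $2,347.57
Week 7: opening $2,347.57; interest $70.43 → $2,418.00; payment $2,336.04; balance $81.96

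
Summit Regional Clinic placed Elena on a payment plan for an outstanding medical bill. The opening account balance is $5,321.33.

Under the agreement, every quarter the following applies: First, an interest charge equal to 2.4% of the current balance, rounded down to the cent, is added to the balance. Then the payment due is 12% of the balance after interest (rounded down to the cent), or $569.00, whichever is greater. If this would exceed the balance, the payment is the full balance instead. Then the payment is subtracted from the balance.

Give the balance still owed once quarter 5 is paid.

$2,891.35

# | Opening | Interest | Payment | End bal
1 | $5,321.33 | $127.71 | $653.88 | $4,795.16
2 | $4,795.16 | $115.08 | $589.22 | $4,321.02
3 | $4,321.02 | $103.70 | $569.00 | $3,855.72
4 | $3,855.72 | $92.53 | $569.00 | $3,379.25
5 | $3,379.25 | $81.10 | $569.00 | $2,891.35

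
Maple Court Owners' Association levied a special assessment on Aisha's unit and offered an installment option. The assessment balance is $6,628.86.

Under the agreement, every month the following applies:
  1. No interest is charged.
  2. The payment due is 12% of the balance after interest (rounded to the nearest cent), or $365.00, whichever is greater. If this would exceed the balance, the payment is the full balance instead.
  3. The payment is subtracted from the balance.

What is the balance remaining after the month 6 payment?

# | Opening | Payment | End bal
1 | $6,628.86 | $795.46 | $5,833.40
2 | $5,833.40 | $700.01 | $5,133.39
3 | $5,133.39 | $616.01 | $4,517.38
4 | $4,517.38 | $542.09 | $3,975.29
5 | $3,975.29 | $477.03 | $3,498.26
6 | $3,498.26 | $419.79 | $3,078.47

$3,078.47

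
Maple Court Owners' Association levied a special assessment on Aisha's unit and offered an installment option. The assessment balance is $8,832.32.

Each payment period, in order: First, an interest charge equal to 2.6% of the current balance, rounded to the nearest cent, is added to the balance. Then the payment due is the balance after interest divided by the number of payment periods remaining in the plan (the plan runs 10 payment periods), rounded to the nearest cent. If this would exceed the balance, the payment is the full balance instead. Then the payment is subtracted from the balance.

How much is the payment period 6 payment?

# | Opening | Interest | Payment | End bal
1 | $8,832.32 | $229.64 | $906.20 | $8,155.76
2 | $8,155.76 | $212.05 | $929.76 | $7,438.05
3 | $7,438.05 | $193.39 | $953.93 | $6,677.51
4 | $6,677.51 | $173.62 | $978.73 | $5,872.40
5 | $5,872.40 | $152.68 | $1,004.18 | $5,020.90
6 | $5,020.90 | $130.54 | $1,030.29 | $4,121.15

$1,030.29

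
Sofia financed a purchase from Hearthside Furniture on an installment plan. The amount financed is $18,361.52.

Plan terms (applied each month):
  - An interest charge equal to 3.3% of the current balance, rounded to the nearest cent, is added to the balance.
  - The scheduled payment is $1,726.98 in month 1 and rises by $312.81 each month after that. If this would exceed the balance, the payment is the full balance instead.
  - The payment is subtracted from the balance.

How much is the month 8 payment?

$2,841.42

Month 1: $18,361.52 +$605.93 interest = $18,967.45; pay $1,726.98 → $17,240.47
Month 2: $17,240.47 +$568.94 interest = $17,809.41; pay $2,039.79 → $15,769.62
Month 3: $15,769.62 +$520.40 interest = $16,290.02; pay $2,352.60 → $13,937.42
Month 4: $13,937.42 +$459.93 interest = $14,397.35; pay $2,665.41 → $11,731.94
Month 5: $11,731.94 +$387.15 interest = $12,119.09; pay $2,978.22 → $9,140.87
Month 6: $9,140.87 +$301.65 interest = $9,442.52; pay $3,291.03 → $6,151.49
Month 7: $6,151.49 +$203.00 interest = $6,354.49; pay $3,603.84 → $2,750.65
Month 8: $2,750.65 +$90.77 interest = $2,841.42; pay $2,841.42 → $0.00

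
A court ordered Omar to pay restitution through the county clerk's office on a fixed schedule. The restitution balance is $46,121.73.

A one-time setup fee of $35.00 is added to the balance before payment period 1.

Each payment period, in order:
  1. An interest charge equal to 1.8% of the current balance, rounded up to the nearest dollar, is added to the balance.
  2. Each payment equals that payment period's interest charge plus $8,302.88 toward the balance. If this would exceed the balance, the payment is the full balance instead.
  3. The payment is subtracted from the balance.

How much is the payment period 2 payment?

$8,984.88

Payment period 1: $46,156.73 +$831.00 interest = $46,987.73; pay $9,133.88 → $37,853.85
Payment period 2: $37,853.85 +$682.00 interest = $38,535.85; pay $8,984.88 → $29,550.97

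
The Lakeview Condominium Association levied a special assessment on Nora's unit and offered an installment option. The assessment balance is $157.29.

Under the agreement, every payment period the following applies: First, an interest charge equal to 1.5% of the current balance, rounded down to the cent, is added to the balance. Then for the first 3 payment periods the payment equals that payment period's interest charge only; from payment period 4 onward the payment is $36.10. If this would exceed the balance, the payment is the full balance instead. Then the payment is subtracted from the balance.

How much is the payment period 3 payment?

# | Opening | Interest | Payment | End bal
1 | $157.29 | $2.35 | $2.35 | $157.29
2 | $157.29 | $2.35 | $2.35 | $157.29
3 | $157.29 | $2.35 | $2.35 | $157.29

$2.35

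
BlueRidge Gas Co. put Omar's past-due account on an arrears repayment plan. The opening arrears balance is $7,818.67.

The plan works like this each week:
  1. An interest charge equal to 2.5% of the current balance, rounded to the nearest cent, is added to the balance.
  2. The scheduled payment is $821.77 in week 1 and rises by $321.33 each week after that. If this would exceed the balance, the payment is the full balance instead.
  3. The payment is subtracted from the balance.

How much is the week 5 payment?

Week 1: $7,818.67 +$195.47 interest = $8,014.14; pay $821.77 → $7,192.37
Week 2: $7,192.37 +$179.81 interest = $7,372.18; pay $1,143.10 → $6,229.08
Week 3: $6,229.08 +$155.73 interest = $6,384.81; pay $1,464.43 → $4,920.38
Week 4: $4,920.38 +$123.01 interest = $5,043.39; pay $1,785.76 → $3,257.63
Week 5: $3,257.63 +$81.44 interest = $3,339.07; pay $2,107.09 → $1,231.98

$2,107.09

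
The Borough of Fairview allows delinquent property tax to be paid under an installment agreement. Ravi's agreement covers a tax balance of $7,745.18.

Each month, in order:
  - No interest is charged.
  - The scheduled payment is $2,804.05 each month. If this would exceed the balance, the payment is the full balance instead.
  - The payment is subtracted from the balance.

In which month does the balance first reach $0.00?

# | Opening | Payment | End bal
1 | $7,745.18 | $2,804.05 | $4,941.13
2 | $4,941.13 | $2,804.05 | $2,137.08
3 | $2,137.08 | $2,137.08 | $0.00
Balance reaches $0.00 in month 3.

3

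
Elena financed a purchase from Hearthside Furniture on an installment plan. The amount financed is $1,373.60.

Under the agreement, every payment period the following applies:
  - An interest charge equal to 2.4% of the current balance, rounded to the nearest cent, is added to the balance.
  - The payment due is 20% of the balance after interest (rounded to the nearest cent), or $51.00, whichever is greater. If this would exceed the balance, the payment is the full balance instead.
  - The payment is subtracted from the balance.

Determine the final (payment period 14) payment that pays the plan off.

Payment period 1: $1,373.60 +$32.97 interest = $1,406.57; pay $281.31 → $1,125.26
Payment period 2: $1,125.26 +$27.01 interest = $1,152.27; pay $230.45 → $921.82
Payment period 3: $921.82 +$22.12 interest = $943.94; pay $188.79 → $755.15
Payment period 4: $755.15 +$18.12 interest = $773.27; pay $154.65 → $618.62
Payment period 5: $618.62 +$14.85 interest = $633.47; pay $126.69 → $506.78
Payment period 6: $506.78 +$12.16 interest = $518.94; pay $103.79 → $415.15
Payment period 7: $415.15 +$9.96 interest = $425.11; pay $85.02 → $340.09
Payment period 8: $340.09 +$8.16 interest = $348.25; pay $69.65 → $278.60
Payment period 9: $278.60 +$6.69 interest = $285.29; pay $57.06 → $228.23
Payment period 10: $228.23 +$5.48 interest = $233.71; pay $51.00 → $182.71
Payment period 11: $182.71 +$4.39 interest = $187.10; pay $51.00 → $136.10
Payment period 12: $136.10 +$3.27 interest = $139.37; pay $51.00 → $88.37
Payment period 13: $88.37 +$2.12 interest = $90.49; pay $51.00 → $39.49
Payment period 14: $39.49 +$0.95 interest = $40.44; pay $40.44 → $0.00

$40.44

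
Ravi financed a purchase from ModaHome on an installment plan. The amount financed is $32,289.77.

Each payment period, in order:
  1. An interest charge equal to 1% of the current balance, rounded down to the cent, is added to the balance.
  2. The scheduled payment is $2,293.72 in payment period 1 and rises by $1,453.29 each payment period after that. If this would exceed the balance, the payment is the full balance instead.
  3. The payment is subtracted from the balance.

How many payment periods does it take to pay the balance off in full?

Payment period 1: $32,289.77 +$322.89 interest = $32,612.66; pay $2,293.72 → $30,318.94
Payment period 2: $30,318.94 +$303.18 interest = $30,622.12; pay $3,747.01 → $26,875.11
Payment period 3: $26,875.11 +$268.75 interest = $27,143.86; pay $5,200.30 → $21,943.56
Payment period 4: $21,943.56 +$219.43 interest = $22,162.99; pay $6,653.59 → $15,509.40
Payment period 5: $15,509.40 +$155.09 interest = $15,664.49; pay $8,106.88 → $7,557.61
Payment period 6: $7,557.61 +$75.57 interest = $7,633.18; pay $7,633.18 → $0.00
Balance reaches $0.00 in payment period 6.

6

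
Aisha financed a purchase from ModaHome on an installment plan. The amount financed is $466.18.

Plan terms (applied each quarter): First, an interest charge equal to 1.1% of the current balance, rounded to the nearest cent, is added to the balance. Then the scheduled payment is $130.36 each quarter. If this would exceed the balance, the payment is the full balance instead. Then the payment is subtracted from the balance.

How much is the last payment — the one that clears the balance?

# | Opening | Interest | Payment | End bal
1 | $466.18 | $5.13 | $130.36 | $340.95
2 | $340.95 | $3.75 | $130.36 | $214.34
3 | $214.34 | $2.36 | $130.36 | $86.34
4 | $86.34 | $0.95 | $87.29 | $0.00

$87.29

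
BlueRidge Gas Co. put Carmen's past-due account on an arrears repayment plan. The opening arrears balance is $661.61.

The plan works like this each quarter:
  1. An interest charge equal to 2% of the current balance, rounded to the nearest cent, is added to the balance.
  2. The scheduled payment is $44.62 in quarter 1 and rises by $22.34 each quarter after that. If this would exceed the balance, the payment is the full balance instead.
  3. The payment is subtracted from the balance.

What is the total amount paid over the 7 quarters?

Quarter 1: $661.61 +$13.23 interest = $674.84; pay $44.62 → $630.22
Quarter 2: $630.22 +$12.60 interest = $642.82; pay $66.96 → $575.86
Quarter 3: $575.86 +$11.52 interest = $587.38; pay $89.30 → $498.08
Quarter 4: $498.08 +$9.96 interest = $508.04; pay $111.64 → $396.40
Quarter 5: $396.40 +$7.93 interest = $404.33; pay $133.98 → $270.35
Quarter 6: $270.35 +$5.41 interest = $275.76; pay $156.32 → $119.44
Quarter 7: $119.44 +$2.39 interest = $121.83; pay $121.83 → $0.00
Total paid: $724.65

$724.65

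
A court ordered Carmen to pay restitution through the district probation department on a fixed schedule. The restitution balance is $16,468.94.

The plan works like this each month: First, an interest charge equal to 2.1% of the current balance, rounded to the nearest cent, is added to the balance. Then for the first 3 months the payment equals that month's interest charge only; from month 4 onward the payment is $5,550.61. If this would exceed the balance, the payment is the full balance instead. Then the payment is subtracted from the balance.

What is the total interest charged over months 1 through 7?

Month 1: $16,468.94 +$345.85 interest = $16,814.79; pay $345.85 → $16,468.94
Month 2: $16,468.94 +$345.85 interest = $16,814.79; pay $345.85 → $16,468.94
Month 3: $16,468.94 +$345.85 interest = $16,814.79; pay $345.85 → $16,468.94
Month 4: $16,468.94 +$345.85 interest = $16,814.79; pay $5,550.61 → $11,264.18
Month 5: $11,264.18 +$236.55 interest = $11,500.73; pay $5,550.61 → $5,950.12
Month 6: $5,950.12 +$124.95 interest = $6,075.07; pay $5,550.61 → $524.46
Month 7: $524.46 +$11.01 interest = $535.47; pay $535.47 → $0.00
Total interest: $345.85 + $345.85 + $345.85 + $345.85 + $236.55 + $124.95 + $11.01 = $1,755.91

$1,755.91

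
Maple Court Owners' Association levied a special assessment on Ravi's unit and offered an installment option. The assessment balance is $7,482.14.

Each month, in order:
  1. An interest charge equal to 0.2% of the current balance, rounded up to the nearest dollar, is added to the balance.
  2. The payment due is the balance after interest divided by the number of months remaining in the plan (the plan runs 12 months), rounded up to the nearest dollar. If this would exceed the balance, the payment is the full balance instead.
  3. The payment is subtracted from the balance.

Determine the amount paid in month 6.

$632.00

# | Opening | Interest | Payment | End bal
1 | $7,482.14 | $15.00 | $625.00 | $6,872.14
2 | $6,872.14 | $14.00 | $627.00 | $6,259.14
3 | $6,259.14 | $13.00 | $628.00 | $5,644.14
4 | $5,644.14 | $12.00 | $629.00 | $5,027.14
5 | $5,027.14 | $11.00 | $630.00 | $4,408.14
6 | $4,408.14 | $9.00 | $632.00 | $3,785.14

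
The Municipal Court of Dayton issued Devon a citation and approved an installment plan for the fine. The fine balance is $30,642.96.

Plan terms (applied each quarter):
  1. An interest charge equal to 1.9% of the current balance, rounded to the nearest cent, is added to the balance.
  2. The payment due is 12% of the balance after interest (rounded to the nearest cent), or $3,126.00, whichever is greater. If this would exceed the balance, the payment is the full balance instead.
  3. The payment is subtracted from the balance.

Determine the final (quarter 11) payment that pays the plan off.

$1,944.80

Quarter 1: $30,642.96 +$582.22 interest = $31,225.18; pay $3,747.02 → $27,478.16
Quarter 2: $27,478.16 +$522.09 interest = $28,000.25; pay $3,360.03 → $24,640.22
Quarter 3: $24,640.22 +$468.16 interest = $25,108.38; pay $3,126.00 → $21,982.38
Quarter 4: $21,982.38 +$417.67 interest = $22,400.05; pay $3,126.00 → $19,274.05
Quarter 5: $19,274.05 +$366.21 interest = $19,640.26; pay $3,126.00 → $16,514.26
Quarter 6: $16,514.26 +$313.77 interest = $16,828.03; pay $3,126.00 → $13,702.03
Quarter 7: $13,702.03 +$260.34 interest = $13,962.37; pay $3,126.00 → $10,836.37
Quarter 8: $10,836.37 +$205.89 interest = $11,042.26; pay $3,126.00 → $7,916.26
Quarter 9: $7,916.26 +$150.41 interest = $8,066.67; pay $3,126.00 → $4,940.67
Quarter 10: $4,940.67 +$93.87 interest = $5,034.54; pay $3,126.00 → $1,908.54
Quarter 11: $1,908.54 +$36.26 interest = $1,944.80; pay $1,944.80 → $0.00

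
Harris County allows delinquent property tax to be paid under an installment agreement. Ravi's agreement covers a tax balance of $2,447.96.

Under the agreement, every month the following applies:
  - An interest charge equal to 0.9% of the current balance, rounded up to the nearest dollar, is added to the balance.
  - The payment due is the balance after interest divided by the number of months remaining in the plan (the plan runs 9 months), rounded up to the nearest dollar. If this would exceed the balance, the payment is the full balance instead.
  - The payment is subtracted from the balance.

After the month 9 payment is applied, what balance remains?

# | Opening | Interest | Payment | End bal
1 | $2,447.96 | $23.00 | $275.00 | $2,195.96
2 | $2,195.96 | $20.00 | $277.00 | $1,938.96
3 | $1,938.96 | $18.00 | $280.00 | $1,676.96
4 | $1,676.96 | $16.00 | $283.00 | $1,409.96
5 | $1,409.96 | $13.00 | $285.00 | $1,137.96
6 | $1,137.96 | $11.00 | $288.00 | $860.96
7 | $860.96 | $8.00 | $290.00 | $578.96
8 | $578.96 | $6.00 | $293.00 | $291.96
9 | $291.96 | $3.00 | $294.96 | $0.00

$0.00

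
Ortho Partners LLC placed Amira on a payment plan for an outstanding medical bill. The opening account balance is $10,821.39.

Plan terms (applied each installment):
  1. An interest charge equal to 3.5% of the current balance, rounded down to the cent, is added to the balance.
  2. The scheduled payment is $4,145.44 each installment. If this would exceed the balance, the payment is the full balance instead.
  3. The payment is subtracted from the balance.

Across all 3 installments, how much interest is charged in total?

Installment 1: $10,821.39 +$378.74 interest = $11,200.13; pay $4,145.44 → $7,054.69
Installment 2: $7,054.69 +$246.91 interest = $7,301.60; pay $4,145.44 → $3,156.16
Installment 3: $3,156.16 +$110.46 interest = $3,266.62; pay $3,266.62 → $0.00
Total interest: $378.74 + $246.91 + $110.46 = $736.11

$736.11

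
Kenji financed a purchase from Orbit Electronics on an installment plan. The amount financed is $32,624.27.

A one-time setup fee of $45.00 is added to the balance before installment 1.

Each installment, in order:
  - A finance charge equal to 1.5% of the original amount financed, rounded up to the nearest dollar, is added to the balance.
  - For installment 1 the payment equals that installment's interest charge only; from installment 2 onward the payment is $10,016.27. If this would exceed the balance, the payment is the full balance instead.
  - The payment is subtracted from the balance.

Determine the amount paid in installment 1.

$490.00

Installment 1: $32,669.27 +$490.00 interest = $33,159.27; pay $490.00 → $32,669.27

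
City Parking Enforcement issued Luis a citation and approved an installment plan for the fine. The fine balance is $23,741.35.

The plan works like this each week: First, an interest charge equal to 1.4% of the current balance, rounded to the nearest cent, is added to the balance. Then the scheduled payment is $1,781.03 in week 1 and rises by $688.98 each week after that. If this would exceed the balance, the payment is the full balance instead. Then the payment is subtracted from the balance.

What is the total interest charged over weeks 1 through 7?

Week 1: opening $23,741.35; interest $332.38 → $24,073.73; payment $1,781.03; balance $22,292.70
Week 2: opening $22,292.70; interest $312.10 → $22,604.80; payment $2,470.01; balance $20,134.79
Week 3: opening $20,134.79; interest $281.89 → $20,416.68; payment $3,158.99; balance $17,257.69
Week 4: opening $17,257.69; interest $241.61 → $17,499.30; payment $3,847.97; balance $13,651.33
Week 5: opening $13,651.33; interest $191.12 → $13,842.45; payment $4,536.95; balance $9,305.50
Week 6: opening $9,305.50; interest $130.28 → $9,435.78; payment $5,225.93; balance $4,209.85
Week 7: opening $4,209.85; interest $58.94 → $4,268.79; payment $4,268.79; balance $0.00
Total interest: $332.38 + $312.10 + $281.89 + $241.61 + $191.12 + $130.28 + $58.94 = $1,548.32

$1,548.32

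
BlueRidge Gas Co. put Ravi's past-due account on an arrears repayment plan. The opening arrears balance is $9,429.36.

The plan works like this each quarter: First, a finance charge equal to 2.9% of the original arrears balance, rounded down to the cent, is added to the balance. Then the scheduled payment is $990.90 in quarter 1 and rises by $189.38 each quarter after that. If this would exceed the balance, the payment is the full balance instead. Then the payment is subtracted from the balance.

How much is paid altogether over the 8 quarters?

$11,616.96

Quarter 1: opening $9,429.36; interest $273.45 → $9,702.81; payment $990.90; balance $8,711.91
Quarter 2: opening $8,711.91; interest $273.45 → $8,985.36; payment $1,180.28; balance $7,805.08
Quarter 3: opening $7,805.08; interest $273.45 → $8,078.53; payment $1,369.66; balance $6,708.87
Quarter 4: opening $6,708.87; interest $273.45 → $6,982.32; payment $1,559.04; balance $5,423.28
Quarter 5: opening $5,423.28; interest $273.45 → $5,696.73; payment $1,748.42; balance $3,948.31
Quarter 6: opening $3,948.31; interest $273.45 → $4,221.76; payment $1,937.80; balance $2,283.96
Quarter 7: opening $2,283.96; interest $273.45 → $2,557.41; payment $2,127.18; balance $430.23
Quarter 8: opening $430.23; interest $273.45 → $703.68; payment $703.68; balance $0.00
Total paid: $11,616.96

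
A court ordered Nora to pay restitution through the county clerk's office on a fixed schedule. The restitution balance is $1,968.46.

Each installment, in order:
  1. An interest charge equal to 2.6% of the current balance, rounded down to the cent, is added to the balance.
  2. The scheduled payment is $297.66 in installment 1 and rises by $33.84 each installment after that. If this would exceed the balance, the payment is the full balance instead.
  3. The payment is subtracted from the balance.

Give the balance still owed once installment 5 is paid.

$322.94

Installment 1: opening $1,968.46; interest $51.17 → $2,019.63; payment $297.66; balance $1,721.97
Installment 2: opening $1,721.97; interest $44.77 → $1,766.74; payment $331.50; balance $1,435.24
Installment 3: opening $1,435.24; interest $37.31 → $1,472.55; payment $365.34; balance $1,107.21
Installment 4: opening $1,107.21; interest $28.78 → $1,135.99; payment $399.18; balance $736.81
Installment 5: opening $736.81; interest $19.15 → $755.96; payment $433.02; balance $322.94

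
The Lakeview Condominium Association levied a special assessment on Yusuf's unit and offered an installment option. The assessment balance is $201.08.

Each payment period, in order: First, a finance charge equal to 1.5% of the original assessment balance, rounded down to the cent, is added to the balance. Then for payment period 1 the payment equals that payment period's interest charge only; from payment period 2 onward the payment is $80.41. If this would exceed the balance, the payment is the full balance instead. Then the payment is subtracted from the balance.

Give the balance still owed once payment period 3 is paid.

Payment period 1: opening $201.08; interest $3.01 → $204.09; payment $3.01; balance $201.08
Payment period 2: opening $201.08; interest $3.01 → $204.09; payment $80.41; balance $123.68
Payment period 3: opening $123.68; interest $3.01 → $126.69; payment $80.41; balance $46.28

$46.28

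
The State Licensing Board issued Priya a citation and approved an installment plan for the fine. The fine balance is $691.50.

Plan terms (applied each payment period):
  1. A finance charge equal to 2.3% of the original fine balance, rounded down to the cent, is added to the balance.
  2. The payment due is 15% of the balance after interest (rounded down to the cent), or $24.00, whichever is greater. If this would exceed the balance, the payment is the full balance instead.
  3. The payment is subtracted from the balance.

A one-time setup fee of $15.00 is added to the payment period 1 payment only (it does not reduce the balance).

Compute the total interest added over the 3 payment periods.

Payment period 1: opening $691.50; interest $15.90 → $707.40; payment $106.11 (+ $15.00 fee); balance $601.29
Payment period 2: opening $601.29; interest $15.90 → $617.19; payment $92.57; balance $524.62
Payment period 3: opening $524.62; interest $15.90 → $540.52; payment $81.07; balance $459.45
Total interest: $15.90 + $15.90 + $15.90 = $47.70

$47.70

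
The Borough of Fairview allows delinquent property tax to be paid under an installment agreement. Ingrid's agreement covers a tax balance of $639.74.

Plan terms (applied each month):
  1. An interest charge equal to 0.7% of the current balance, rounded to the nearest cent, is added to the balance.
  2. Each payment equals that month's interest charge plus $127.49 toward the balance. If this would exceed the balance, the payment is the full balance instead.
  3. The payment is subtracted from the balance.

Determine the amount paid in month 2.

$131.08

Month 1: opening $639.74; interest $4.48 → $644.22; payment $131.97; balance $512.25
Month 2: opening $512.25; interest $3.59 → $515.84; payment $131.08; balance $384.76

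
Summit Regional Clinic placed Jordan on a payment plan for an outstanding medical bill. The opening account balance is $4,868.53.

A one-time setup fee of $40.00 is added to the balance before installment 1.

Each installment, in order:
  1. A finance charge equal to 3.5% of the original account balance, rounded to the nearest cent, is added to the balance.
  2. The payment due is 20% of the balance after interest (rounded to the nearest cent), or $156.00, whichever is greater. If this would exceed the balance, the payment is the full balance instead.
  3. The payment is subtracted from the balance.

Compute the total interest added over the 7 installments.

$1,192.80

Installment 1: $4,908.53 +$170.40 interest = $5,078.93; pay $1,015.79 → $4,063.14
Installment 2: $4,063.14 +$170.40 interest = $4,233.54; pay $846.71 → $3,386.83
Installment 3: $3,386.83 +$170.40 interest = $3,557.23; pay $711.45 → $2,845.78
Installment 4: $2,845.78 +$170.40 interest = $3,016.18; pay $603.24 → $2,412.94
Installment 5: $2,412.94 +$170.40 interest = $2,583.34; pay $516.67 → $2,066.67
Installment 6: $2,066.67 +$170.40 interest = $2,237.07; pay $447.41 → $1,789.66
Installment 7: $1,789.66 +$170.40 interest = $1,960.06; pay $392.01 → $1,568.05
Total interest: $170.40 + $170.40 + $170.40 + $170.40 + $170.40 + $170.40 + $170.40 = $1,192.80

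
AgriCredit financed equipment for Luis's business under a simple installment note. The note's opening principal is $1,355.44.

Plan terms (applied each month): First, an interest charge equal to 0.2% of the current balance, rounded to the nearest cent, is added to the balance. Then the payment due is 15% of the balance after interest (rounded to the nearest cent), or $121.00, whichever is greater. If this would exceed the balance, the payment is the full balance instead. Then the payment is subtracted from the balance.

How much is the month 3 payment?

$147.78

Month 1: $1,355.44 +$2.71 interest = $1,358.15; pay $203.72 → $1,154.43
Month 2: $1,154.43 +$2.31 interest = $1,156.74; pay $173.51 → $983.23
Month 3: $983.23 +$1.97 interest = $985.20; pay $147.78 → $837.42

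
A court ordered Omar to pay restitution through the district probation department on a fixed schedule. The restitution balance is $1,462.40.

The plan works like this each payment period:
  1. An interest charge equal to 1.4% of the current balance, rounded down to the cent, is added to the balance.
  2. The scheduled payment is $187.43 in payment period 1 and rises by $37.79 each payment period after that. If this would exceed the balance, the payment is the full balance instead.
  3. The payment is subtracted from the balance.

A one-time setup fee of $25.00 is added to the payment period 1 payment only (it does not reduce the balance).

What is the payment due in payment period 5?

$338.59

# | Opening | Interest | Payment | Fee | End bal
1 | $1,462.40 | $20.47 | $187.43 | $25.00 | $1,295.44
2 | $1,295.44 | $18.13 | $225.22 | — | $1,088.35
3 | $1,088.35 | $15.23 | $263.01 | — | $840.57
4 | $840.57 | $11.76 | $300.80 | — | $551.53
5 | $551.53 | $7.72 | $338.59 | — | $220.66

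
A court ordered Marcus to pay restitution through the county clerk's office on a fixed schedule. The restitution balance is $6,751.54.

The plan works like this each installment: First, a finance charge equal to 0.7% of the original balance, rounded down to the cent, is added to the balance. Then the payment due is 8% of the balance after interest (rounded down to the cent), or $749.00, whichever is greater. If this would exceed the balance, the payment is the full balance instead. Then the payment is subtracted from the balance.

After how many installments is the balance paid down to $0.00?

Installment 1: opening $6,751.54; interest $47.26 → $6,798.80; payment $749.00; balance $6,049.80
Installment 2: opening $6,049.80; interest $47.26 → $6,097.06; payment $749.00; balance $5,348.06
Installment 3: opening $5,348.06; interest $47.26 → $5,395.32; payment $749.00; balance $4,646.32
Installment 4: opening $4,646.32; interest $47.26 → $4,693.58; payment $749.00; balance $3,944.58
Installment 5: opening $3,944.58; interest $47.26 → $3,991.84; payment $749.00; balance $3,242.84
Installment 6: opening $3,242.84; interest $47.26 → $3,290.10; payment $749.00; balance $2,541.10
Installment 7: opening $2,541.10; interest $47.26 → $2,588.36; payment $749.00; balance $1,839.36
Installment 8: opening $1,839.36; interest $47.26 → $1,886.62; payment $749.00; balance $1,137.62
Installment 9: opening $1,137.62; interest $47.26 → $1,184.88; payment $749.00; balance $435.88
Installment 10: opening $435.88; interest $47.26 → $483.14; payment $483.14; balance $0.00
Balance reaches $0.00 in installment 10.

10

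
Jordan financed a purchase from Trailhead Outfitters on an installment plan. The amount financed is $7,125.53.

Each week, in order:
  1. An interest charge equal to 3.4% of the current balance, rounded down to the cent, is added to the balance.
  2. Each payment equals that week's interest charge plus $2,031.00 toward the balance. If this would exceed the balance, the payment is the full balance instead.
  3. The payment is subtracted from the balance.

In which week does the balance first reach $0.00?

# | Opening | Interest | Payment | End bal
1 | $7,125.53 | $242.26 | $2,273.26 | $5,094.53
2 | $5,094.53 | $173.21 | $2,204.21 | $3,063.53
3 | $3,063.53 | $104.16 | $2,135.16 | $1,032.53
4 | $1,032.53 | $35.10 | $1,067.63 | $0.00
Balance reaches $0.00 in week 4.

4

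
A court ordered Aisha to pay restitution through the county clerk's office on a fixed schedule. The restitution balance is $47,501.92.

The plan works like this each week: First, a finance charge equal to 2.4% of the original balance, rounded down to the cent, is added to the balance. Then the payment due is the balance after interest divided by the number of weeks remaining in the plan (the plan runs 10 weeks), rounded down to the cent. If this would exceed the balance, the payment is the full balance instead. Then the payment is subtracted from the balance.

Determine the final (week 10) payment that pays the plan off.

Week 1: $47,501.92 +$1,140.04 interest = $48,641.96; pay $4,864.19 → $43,777.77
Week 2: $43,777.77 +$1,140.04 interest = $44,917.81; pay $4,990.86 → $39,926.95
Week 3: $39,926.95 +$1,140.04 interest = $41,066.99; pay $5,133.37 → $35,933.62
Week 4: $35,933.62 +$1,140.04 interest = $37,073.66; pay $5,296.23 → $31,777.43
Week 5: $31,777.43 +$1,140.04 interest = $32,917.47; pay $5,486.24 → $27,431.23
Week 6: $27,431.23 +$1,140.04 interest = $28,571.27; pay $5,714.25 → $22,857.02
Week 7: $22,857.02 +$1,140.04 interest = $23,997.06; pay $5,999.26 → $17,997.80
Week 8: $17,997.80 +$1,140.04 interest = $19,137.84; pay $6,379.28 → $12,758.56
Week 9: $12,758.56 +$1,140.04 interest = $13,898.60; pay $6,949.30 → $6,949.30
Week 10: $6,949.30 +$1,140.04 interest = $8,089.34; pay $8,089.34 → $0.00

$8,089.34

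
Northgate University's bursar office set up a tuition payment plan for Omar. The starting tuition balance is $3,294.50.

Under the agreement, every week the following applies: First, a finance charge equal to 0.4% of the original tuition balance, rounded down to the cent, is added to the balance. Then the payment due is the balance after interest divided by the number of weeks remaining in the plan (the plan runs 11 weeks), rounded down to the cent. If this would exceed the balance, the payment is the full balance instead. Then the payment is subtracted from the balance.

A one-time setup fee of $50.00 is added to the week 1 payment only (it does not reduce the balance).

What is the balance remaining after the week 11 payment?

Week 1: opening $3,294.50; interest $13.17 → $3,307.67; payment $300.69 (+ $50.00 fee); balance $3,006.98
Week 2: opening $3,006.98; interest $13.17 → $3,020.15; payment $302.01; balance $2,718.14
Week 3: opening $2,718.14; interest $13.17 → $2,731.31; payment $303.47; balance $2,427.84
Week 4: opening $2,427.84; interest $13.17 → $2,441.01; payment $305.12; balance $2,135.89
Week 5: opening $2,135.89; interest $13.17 → $2,149.06; payment $307.00; balance $1,842.06
Week 6: opening $1,842.06; interest $13.17 → $1,855.23; payment $309.20; balance $1,546.03
Week 7: opening $1,546.03; interest $13.17 → $1,559.20; payment $311.84; balance $1,247.36
Week 8: opening $1,247.36; interest $13.17 → $1,260.53; payment $315.13; balance $945.40
Week 9: opening $945.40; interest $13.17 → $958.57; payment $319.52; balance $639.05
Week 10: opening $639.05; interest $13.17 → $652.22; payment $326.11; balance $326.11
Week 11: opening $326.11; interest $13.17 → $339.28; payment $339.28; balance $0.00

$0.00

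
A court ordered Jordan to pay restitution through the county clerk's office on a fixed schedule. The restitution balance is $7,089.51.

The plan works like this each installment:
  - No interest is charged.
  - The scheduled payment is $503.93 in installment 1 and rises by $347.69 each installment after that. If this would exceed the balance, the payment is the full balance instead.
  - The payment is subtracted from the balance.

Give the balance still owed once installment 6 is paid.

$0.00

Installment 1: $7,089.51 − $503.93 → $6,585.58
Installment 2: $6,585.58 − $851.62 → $5,733.96
Installment 3: $5,733.96 − $1,199.31 → $4,534.65
Installment 4: $4,534.65 − $1,547.00 → $2,987.65
Installment 5: $2,987.65 − $1,894.69 → $1,092.96
Installment 6: $1,092.96 − $1,092.96 → $0.00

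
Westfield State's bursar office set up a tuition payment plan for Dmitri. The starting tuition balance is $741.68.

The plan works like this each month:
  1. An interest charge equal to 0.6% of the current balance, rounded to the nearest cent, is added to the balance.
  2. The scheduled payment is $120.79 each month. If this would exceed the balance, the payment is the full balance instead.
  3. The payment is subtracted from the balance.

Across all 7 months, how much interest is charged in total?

Month 1: $741.68 +$4.45 interest = $746.13; pay $120.79 → $625.34
Month 2: $625.34 +$3.75 interest = $629.09; pay $120.79 → $508.30
Month 3: $508.30 +$3.05 interest = $511.35; pay $120.79 → $390.56
Month 4: $390.56 +$2.34 interest = $392.90; pay $120.79 → $272.11
Month 5: $272.11 +$1.63 interest = $273.74; pay $120.79 → $152.95
Month 6: $152.95 +$0.92 interest = $153.87; pay $120.79 → $33.08
Month 7: $33.08 +$0.20 interest = $33.28; pay $33.28 → $0.00
Total interest: $4.45 + $3.75 + $3.05 + $2.34 + $1.63 + $0.92 + $0.20 = $16.34

$16.34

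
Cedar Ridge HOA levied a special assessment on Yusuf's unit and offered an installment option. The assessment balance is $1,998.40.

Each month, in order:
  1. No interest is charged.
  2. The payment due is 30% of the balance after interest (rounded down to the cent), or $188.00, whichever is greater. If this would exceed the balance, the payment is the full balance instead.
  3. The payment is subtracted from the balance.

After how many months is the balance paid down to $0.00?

Month 1: opening $1,998.40; payment $599.52; balance $1,398.88
Month 2: opening $1,398.88; payment $419.66; balance $979.22
Month 3: opening $979.22; payment $293.76; balance $685.46
Month 4: opening $685.46; payment $205.63; balance $479.83
Month 5: opening $479.83; payment $188.00; balance $291.83
Month 6: opening $291.83; payment $188.00; balance $103.83
Month 7: opening $103.83; payment $103.83; balance $0.00
Balance reaches $0.00 in month 7.

7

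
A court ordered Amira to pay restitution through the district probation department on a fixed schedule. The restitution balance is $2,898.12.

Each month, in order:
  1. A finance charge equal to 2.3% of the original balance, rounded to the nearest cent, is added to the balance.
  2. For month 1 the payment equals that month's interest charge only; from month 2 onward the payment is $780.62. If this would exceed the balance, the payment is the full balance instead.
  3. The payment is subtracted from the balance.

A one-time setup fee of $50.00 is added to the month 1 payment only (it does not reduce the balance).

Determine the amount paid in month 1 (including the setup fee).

Month 1: $2,898.12 +$66.66 interest = $2,964.78; pay $66.66 (+ $50.00 fee) → $2,898.12

$116.66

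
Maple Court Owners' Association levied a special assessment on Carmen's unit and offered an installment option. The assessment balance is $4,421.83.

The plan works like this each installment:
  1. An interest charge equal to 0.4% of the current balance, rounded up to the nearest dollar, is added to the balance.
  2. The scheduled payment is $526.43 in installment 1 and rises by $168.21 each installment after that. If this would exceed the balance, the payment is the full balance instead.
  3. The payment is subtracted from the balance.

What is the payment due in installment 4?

$1,031.06

Installment 1: opening $4,421.83; interest $18.00 → $4,439.83; payment $526.43; balance $3,913.40
Installment 2: opening $3,913.40; interest $16.00 → $3,929.40; payment $694.64; balance $3,234.76
Installment 3: opening $3,234.76; interest $13.00 → $3,247.76; payment $862.85; balance $2,384.91
Installment 4: opening $2,384.91; interest $10.00 → $2,394.91; payment $1,031.06; balance $1,363.85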